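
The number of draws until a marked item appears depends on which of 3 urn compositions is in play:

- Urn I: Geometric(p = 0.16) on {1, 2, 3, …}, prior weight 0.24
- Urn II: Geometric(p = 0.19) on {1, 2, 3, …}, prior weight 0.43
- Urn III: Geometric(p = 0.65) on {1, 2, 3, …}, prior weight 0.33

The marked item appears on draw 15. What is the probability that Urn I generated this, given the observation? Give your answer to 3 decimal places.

0.439

By Bayes' theorem, P(k | x) = π_k f_k(x) / Σ_j π_j f_j(x).
Evaluate each component's likelihood at the observed value:
  f_I = 0.0139325
  f_II = 0.00994361
  f_III = 2.6907e-07
Prior × likelihood for each component:
  π_I·f_I = 0.24 × 0.0139325 = 0.00334381
  π_II·f_II = 0.43 × 0.00994361 = 0.00427575
  π_III·f_III = 0.33 × 2.6907e-07 = 8.87932e-08
Denominator: 0.00334381 + 0.00427575 + 8.87932e-08 = 0.00761965
P(Urn I | the observation) = 0.00334381 / 0.00761965 ≈ 0.439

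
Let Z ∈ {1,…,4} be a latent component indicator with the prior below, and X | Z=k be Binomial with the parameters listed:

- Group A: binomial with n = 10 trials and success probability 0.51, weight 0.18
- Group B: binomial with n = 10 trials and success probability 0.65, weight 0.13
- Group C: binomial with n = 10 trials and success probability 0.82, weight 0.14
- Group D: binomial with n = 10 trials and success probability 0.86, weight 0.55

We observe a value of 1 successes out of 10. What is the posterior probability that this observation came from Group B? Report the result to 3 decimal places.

0.043

By Bayes' theorem, P(k | x) = π_k f_k(x) / Σ_j π_j f_j(x).
Component likelihoods at x = 1 successes out of 10:
  f_A = C(10,1)·0.51^1·0.49^9 = 10·0.51·0.00162841 = 0.00830491
  f_B = C(10,1)·0.65^1·0.35^9 = 10·0.65·7.88156e-05 = 0.000512302
  f_C = C(10,1)·0.82^1·0.18^9 = 10·0.82·1.98359e-07 = 1.62655e-06
  f_D = C(10,1)·0.86^1·0.14^9 = 10·0.86·2.0661e-08 = 1.77685e-07
Weight by the priors:
  π_A·f_A = 0.18 × 0.00830491 = 0.00149488
  π_B·f_B = 0.13 × 0.000512302 = 6.65992e-05
  π_C·f_C = 0.14 × 1.62655e-06 = 2.27716e-07
  π_D·f_D = 0.55 × 1.77685e-07 = 9.77268e-08
Evidence: 0.00149488 + 6.65992e-05 + 2.27716e-07 + 9.77268e-08 = 0.00156181
P(Group B | the observation) = 6.65992e-05 / 0.00156181 ≈ 0.043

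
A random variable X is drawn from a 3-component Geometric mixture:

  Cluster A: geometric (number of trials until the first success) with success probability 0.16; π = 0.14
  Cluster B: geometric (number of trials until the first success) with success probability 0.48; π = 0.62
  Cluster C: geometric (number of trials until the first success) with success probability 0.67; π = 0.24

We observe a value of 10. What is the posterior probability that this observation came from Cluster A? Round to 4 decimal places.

0.8482

Posterior ∝ prior × likelihood, so P(k | x) ∝ π_k f_k(x); normalise over all components.
Evaluate each component's likelihood at the observed value:
  f_A = 0.0333145
  f_B = 0.00133435
  f_C = 3.10957e-05
Unnormalised posteriors:
  π_A·f_A = 0.14 × 0.0333145 = 0.00466403
  π_B·f_B = 0.62 × 0.00133435 = 0.0008273
  π_C·f_C = 0.24 × 3.10957e-05 = 7.46297e-06
Normaliser: 0.00466403 + 0.0008273 + 7.46297e-06 = 0.0054988
Responsibility of Cluster A: 0.00466403 / 0.0054988 ≈ 0.8482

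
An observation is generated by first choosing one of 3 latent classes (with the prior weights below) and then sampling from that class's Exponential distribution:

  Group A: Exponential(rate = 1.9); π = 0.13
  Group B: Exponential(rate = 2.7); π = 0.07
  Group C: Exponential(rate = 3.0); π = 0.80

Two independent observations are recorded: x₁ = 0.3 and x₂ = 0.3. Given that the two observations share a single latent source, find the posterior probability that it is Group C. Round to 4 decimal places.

P(component k | x) = π_k·f_k(x) / marginal(x), where marginal(x) = Σ_j π_j·f_j(x).
Since both observations come from the same component, the likelihood for component k is f_k(x₁)·f_k(x₂).
  p_A = [1.0745] × [1.0745] = 1.15455
  p_B = [1.20112] × [1.20112] = 1.44268
  p_C = [1.21971] × [1.21971] = 1.48769
Weight by the priors:
  π_A·p_A = 0.13 × 1.15455 = 0.150091
  π_B·p_B = 0.07 × 1.44268 = 0.100988
  π_C·p_C = 0.80 × 1.48769 = 1.19015
Normaliser: 0.150091 + 0.100988 + 1.19015 = 1.44123
So the posterior for Group C is 1.19015 / 1.44123 ≈ 0.8258.

0.8258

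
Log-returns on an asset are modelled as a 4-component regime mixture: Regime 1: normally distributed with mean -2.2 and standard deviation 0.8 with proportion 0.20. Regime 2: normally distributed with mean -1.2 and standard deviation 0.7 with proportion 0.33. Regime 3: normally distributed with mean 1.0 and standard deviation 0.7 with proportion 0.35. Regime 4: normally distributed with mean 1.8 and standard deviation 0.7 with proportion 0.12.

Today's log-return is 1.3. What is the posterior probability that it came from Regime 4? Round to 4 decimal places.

Apply Bayes' rule: the posterior for each component is proportional to its prior times its likelihood at x.
Component likelihoods at x = 1.3:
  L_1 = 3.47925e-05
  L_2 = 0.000968449
  L_3 = 0.51991
  L_4 = 0.441593
Prior × likelihood for each component:
  π_1·L_1 = 0.20 × 3.47925e-05 = 6.95851e-06
  π_2·L_2 = 0.33 × 0.000968449 = 0.000319588
  π_3·L_3 = 0.35 × 0.51991 = 0.181968
  π_4·L_4 = 0.12 × 0.441593 = 0.0529912
Marginal: 6.95851e-06 + 0.000319588 + 0.181968 + 0.0529912 = 0.235286
So the posterior for Regime 4 is 0.0529912 / 0.235286 ≈ 0.2252.

0.2252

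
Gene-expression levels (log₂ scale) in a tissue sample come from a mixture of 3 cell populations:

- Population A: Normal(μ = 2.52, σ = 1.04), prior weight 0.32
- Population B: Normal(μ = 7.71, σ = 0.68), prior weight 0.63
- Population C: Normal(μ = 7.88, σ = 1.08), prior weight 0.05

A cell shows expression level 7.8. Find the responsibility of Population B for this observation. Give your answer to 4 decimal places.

0.9521

Posterior ∝ prior × likelihood, so P(k | x) ∝ π_k f_k(x); normalise over all components.
Component likelihoods at x = 7.8:
  p_A = 9.70229e-07
  p_B = 0.581564
  p_C = 0.368379
Unnormalised posteriors:
  π_A·p_A = 0.32 × 9.70229e-07 = 3.10473e-07
  π_B·p_B = 0.63 × 0.581564 = 0.366385
  π_C·p_C = 0.05 × 0.368379 = 0.0184189
Marginal: 3.10473e-07 + 0.366385 + 0.0184189 = 0.384804
So the posterior for Population B is 0.366385 / 0.384804 ≈ 0.9521.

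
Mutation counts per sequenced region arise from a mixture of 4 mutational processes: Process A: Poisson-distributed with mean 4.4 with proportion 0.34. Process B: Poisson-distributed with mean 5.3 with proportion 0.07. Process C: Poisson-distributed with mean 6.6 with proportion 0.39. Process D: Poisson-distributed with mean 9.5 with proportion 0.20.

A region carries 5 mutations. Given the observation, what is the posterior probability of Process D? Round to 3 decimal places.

0.072

Apply Bayes' rule: the posterior for each component is proportional to its prior times its likelihood at x.
Evaluate each component's likelihood at the observed value:
  L_A = 0.168728
  L_B = 0.173955
  L_C = 0.141969
  L_D = 0.0482658
Prior × likelihood for each component:
  w_A·L_A = 0.34 × 0.168728 = 0.0573674
  w_B·L_B = 0.07 × 0.173955 = 0.0121769
  w_C·L_C = 0.39 × 0.141969 = 0.0553681
  w_D·L_D = 0.20 × 0.0482658 = 0.00965315
Normaliser: 0.0573674 + 0.0121769 + 0.0553681 + 0.00965315 = 0.134566
Responsibility of Process D: 0.00965315 / 0.134566 ≈ 0.072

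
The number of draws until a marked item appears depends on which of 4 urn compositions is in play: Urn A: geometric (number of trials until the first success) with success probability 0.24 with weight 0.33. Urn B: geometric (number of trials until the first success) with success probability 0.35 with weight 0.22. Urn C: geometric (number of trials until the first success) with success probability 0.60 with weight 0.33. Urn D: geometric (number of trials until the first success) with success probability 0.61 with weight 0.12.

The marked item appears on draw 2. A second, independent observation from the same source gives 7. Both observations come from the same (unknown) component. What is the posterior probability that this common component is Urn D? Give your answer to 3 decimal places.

By Bayes' theorem, P(k | x) = P(Z=k) f_k(x) / Σ_j P(Z=j) f_j(x).
Since both observations come from the same component, the likelihood for component k is f_k(x₁)·f_k(x₂).
  L_A = [0.1824] × [0.046248] = 0.00843563
  L_B = [0.2275] × [0.0263966] = 0.00600523
  L_C = [0.24] × [0.0024576] = 0.000589824
  L_D = [0.2379] × [0.00214643] = 0.000510637
Unnormalised posteriors:
  P(Z=A)·L_A = 0.33 × 0.00843563 = 0.00278376
  P(Z=B)·L_B = 0.22 × 0.00600523 = 0.00132115
  P(Z=C)·L_C = 0.33 × 0.000589824 = 0.000194642
  P(Z=D)·L_D = 0.12 × 0.000510637 = 6.12764e-05
Evidence: 0.00278376 + 0.00132115 + 0.000194642 + 6.12764e-05 = 0.00436083
P(Urn D | x₁,x₂) = 6.12764e-05 / 0.00436083 ≈ 0.014

0.014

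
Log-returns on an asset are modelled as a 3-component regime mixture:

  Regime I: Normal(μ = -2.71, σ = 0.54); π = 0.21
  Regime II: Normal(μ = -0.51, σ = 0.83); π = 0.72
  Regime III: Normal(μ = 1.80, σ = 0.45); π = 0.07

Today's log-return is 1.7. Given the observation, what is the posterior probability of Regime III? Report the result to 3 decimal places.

0.858

By Bayes' theorem, P(k | x) = π_k f_k(x) / Σ_j π_j f_j(x).
Evaluate each component's likelihood at the observed value:
  p_I = 2.43221e-15
  p_II = 0.0138778
  p_III = 0.864917
Prior × likelihood for each component:
  π_I·p_I = 0.21 × 2.43221e-15 = 5.10765e-16
  π_II·p_II = 0.72 × 0.0138778 = 0.00999203
  π_III·p_III = 0.07 × 0.864917 = 0.0605442
Normaliser: 5.10765e-16 + 0.00999203 + 0.0605442 = 0.0705362
So the posterior for Regime III is 0.0605442 / 0.0705362 ≈ 0.858.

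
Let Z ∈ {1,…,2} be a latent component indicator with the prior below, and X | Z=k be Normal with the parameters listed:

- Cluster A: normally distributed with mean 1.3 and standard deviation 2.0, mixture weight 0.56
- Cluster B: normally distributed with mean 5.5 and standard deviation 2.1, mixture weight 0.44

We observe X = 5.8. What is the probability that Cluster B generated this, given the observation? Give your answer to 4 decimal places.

0.9030

The responsibility of component k is π_k f_k(x) divided by Σ_j π_j f_j(x).
Normal densities:
  L_A = (1/(2.0·√(2π)))·exp(−(5.8−1.3)²/(2·2.0²)) = 0.199471·exp(-2.53125) = 0.0158698
  L_B = (1/(2.1·√(2π)))·exp(−(5.8−5.5)²/(2·2.1²)) = 0.189973·exp(-0.01020) = 0.188044
Weight by the priors:
  π_A·L_A = 0.56 × 0.0158698 = 0.0088871
  π_B·L_B = 0.44 × 0.188044 = 0.0827393
Marginal: 0.0088871 + 0.0827393 = 0.0916264
So the posterior for Cluster B is 0.0827393 / 0.0916264 ≈ 0.9030.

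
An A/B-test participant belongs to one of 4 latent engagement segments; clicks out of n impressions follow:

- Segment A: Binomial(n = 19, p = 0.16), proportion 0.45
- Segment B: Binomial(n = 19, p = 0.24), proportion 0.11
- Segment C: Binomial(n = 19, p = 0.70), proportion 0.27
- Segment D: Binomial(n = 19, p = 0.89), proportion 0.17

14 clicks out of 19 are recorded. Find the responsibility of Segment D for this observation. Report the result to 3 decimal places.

0.107

Apply Bayes' rule: the posterior for each component is proportional to its prior times its likelihood at x.
Binomial probabilities:
  L_A = 3.50414e-08
  L_B = 6.20198e-06
  L_C = 0.191639
  L_D = 0.0366377
Prior × likelihood for each component:
  π_A·L_A = 0.45 × 3.50414e-08 = 1.57686e-08
  π_B·L_B = 0.11 × 6.20198e-06 = 6.82218e-07
  π_C·L_C = 0.27 × 0.191639 = 0.0517425
  π_D·L_D = 0.17 × 0.0366377 = 0.00622841
Normaliser: 1.57686e-08 + 6.82218e-07 + 0.0517425 + 0.00622841 = 0.0579716
P(Segment D | 14 clicks out of 19) = 0.00622841 / 0.0579716 ≈ 0.107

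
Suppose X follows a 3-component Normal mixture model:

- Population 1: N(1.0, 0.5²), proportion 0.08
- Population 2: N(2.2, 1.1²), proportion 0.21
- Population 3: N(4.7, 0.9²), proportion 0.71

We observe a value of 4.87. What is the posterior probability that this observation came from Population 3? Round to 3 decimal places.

0.987

By Bayes' theorem, P(k | x) = P(Z=k) f_k(x) / Σ_j P(Z=j) f_j(x).
Normal densities:
  p_1 = (1/(0.5·√(2π)))·exp(−(4.87−1.0)²/(2·0.5²)) = 0.797885·exp(-29.95380) = 7.81934e-14
  p_2 = (1/(1.1·√(2π)))·exp(−(4.87−2.2)²/(2·1.1²)) = 0.362675·exp(-2.94583) = 0.0190617
  p_3 = (1/(0.9·√(2π)))·exp(−(4.87−4.7)²/(2·0.9²)) = 0.443269·exp(-0.01784) = 0.435432
Unnormalised posteriors:
  P(Z=1)·p_1 = 0.08 × 7.81934e-14 = 6.25547e-15
  P(Z=2)·p_2 = 0.21 × 0.0190617 = 0.00400295
  P(Z=3)·p_3 = 0.71 × 0.435432 = 0.309156
Denominator: 6.25547e-15 + 0.00400295 + 0.309156 = 0.313159
P(Population 3 | the observation) ≈ 0.987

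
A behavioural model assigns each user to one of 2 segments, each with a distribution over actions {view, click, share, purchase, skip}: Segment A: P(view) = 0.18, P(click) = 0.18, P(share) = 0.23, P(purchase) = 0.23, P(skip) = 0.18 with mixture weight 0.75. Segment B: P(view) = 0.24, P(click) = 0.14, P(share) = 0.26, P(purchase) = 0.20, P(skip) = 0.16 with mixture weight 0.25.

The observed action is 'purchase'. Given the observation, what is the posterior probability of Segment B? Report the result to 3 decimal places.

0.225

By Bayes' theorem, P(k | x) = π_k f_k(x) / Σ_j π_j f_j(x).
Evaluate each component's likelihood at the observed value:
  f_A = 0.23
  f_B = 0.2
Prior × likelihood for each component:
  π_A·f_A = 0.75 × 0.23 = 0.1725
  π_B·f_B = 0.25 × 0.2 = 0.05
Denominator: 0.1725 + 0.05 = 0.2225
Responsibility of Segment B: 0.05 / 0.2225 ≈ 0.225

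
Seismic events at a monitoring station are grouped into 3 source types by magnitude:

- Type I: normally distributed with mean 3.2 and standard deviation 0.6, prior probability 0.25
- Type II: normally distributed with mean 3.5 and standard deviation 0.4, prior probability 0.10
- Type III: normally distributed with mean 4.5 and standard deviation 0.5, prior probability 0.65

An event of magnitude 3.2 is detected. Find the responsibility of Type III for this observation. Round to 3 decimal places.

0.068

Apply Bayes' rule: the posterior for each component is proportional to its prior times its likelihood at x.
Component likelihoods at x = 3.2:
  f_I = 0.664904
  f_II = 0.752844
  f_III = 0.0271659
Unnormalised posteriors:
  w_I·f_I = 0.25 × 0.664904 = 0.166226
  w_II·f_II = 0.10 × 0.752844 = 0.0752844
  w_III·f_III = 0.65 × 0.0271659 = 0.0176579
Sum: 0.166226 + 0.0752844 + 0.0176579 = 0.259168
So the posterior for Type III is 0.0176579 / 0.259168 ≈ 0.068.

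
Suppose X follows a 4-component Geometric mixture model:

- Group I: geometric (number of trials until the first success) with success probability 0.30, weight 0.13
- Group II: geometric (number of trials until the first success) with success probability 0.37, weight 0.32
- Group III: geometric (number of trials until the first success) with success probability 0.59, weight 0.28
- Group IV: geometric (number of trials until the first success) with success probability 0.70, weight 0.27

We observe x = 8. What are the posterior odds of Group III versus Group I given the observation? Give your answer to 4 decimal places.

0.1002

Posterior odds = (π_i f_i(x)) / (π_j f_j(x)); the normalising sum cancels.
Geometric probabilities:
  f_I = 0.30·(1−0.30)^7 = 0.30·0.0823543 = 0.0247063
  f_II = 0.37·(1−0.37)^7 = 0.37·0.0393898 = 0.0145742
  f_III = 0.59·(1−0.59)^7 = 0.59·0.00194754 = 0.00114905
  f_IV = 0.70·(1−0.70)^7 = 0.70·0.0002187 = 0.00015309
Posterior odds = (π_III·f_III) / (π_I·f_I) = (0.28·0.00114905) / (0.13·0.0247063) = 0.000321734 / 0.00321182 ≈ 0.1002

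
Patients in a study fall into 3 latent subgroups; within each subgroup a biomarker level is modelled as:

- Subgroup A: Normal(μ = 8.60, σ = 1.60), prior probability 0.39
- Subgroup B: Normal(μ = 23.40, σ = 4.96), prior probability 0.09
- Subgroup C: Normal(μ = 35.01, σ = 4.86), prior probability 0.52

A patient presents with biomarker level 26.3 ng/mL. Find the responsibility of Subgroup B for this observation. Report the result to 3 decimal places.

P(component k | x) = π_k·f_k(x) / marginal(x), where marginal(x) = Σ_j π_j·f_j(x).
Evaluate each component's likelihood at the observed value:
  f_A = (1/(1.60·√(2π)))·exp(−(26.3−8.60)²/(2·1.60²)) = 0.249339·exp(-61.18945) = 6.64581e-28
  f_B = (1/(4.96·√(2π)))·exp(−(26.3−23.40)²/(2·4.96²)) = 0.080432·exp(-0.17092) = 0.0677949
  f_C = (1/(4.86·√(2π)))·exp(−(26.3−35.01)²/(2·4.86²)) = 0.082087·exp(-1.60596) = 0.0164746
Weight by the priors:
  π_A·f_A = 0.39 × 6.64581e-28 = 2.59187e-28
  π_B·f_B = 0.09 × 0.0677949 = 0.00610154
  π_C·f_C = 0.52 × 0.0164746 = 0.00856681
Marginal: 2.59187e-28 + 0.00610154 + 0.00856681 = 0.0146684
Responsibility of Subgroup B: 0.00610154 / 0.0146684 ≈ 0.416

0.416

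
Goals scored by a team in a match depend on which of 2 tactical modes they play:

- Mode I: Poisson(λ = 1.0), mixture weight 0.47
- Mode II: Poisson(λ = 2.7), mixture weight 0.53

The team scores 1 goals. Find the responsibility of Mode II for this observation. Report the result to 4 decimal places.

0.3574

Apply Bayes' rule: the posterior for each component is proportional to its prior times its likelihood at x.
Poisson probabilities:
  p_I = e^(−1.0)·1.0^1/1! = 0.367879
  p_II = e^(−2.7)·2.7^1/1! = 0.181455
Prior × likelihood for each component:
  P(Z=I)·p_I = 0.47 × 0.367879 = 0.172903
  P(Z=II)·p_II = 0.53 × 0.181455 = 0.0961711
Denominator: 0.172903 + 0.0961711 = 0.269074
So the posterior for Mode II is 0.0961711 / 0.269074 ≈ 0.3574.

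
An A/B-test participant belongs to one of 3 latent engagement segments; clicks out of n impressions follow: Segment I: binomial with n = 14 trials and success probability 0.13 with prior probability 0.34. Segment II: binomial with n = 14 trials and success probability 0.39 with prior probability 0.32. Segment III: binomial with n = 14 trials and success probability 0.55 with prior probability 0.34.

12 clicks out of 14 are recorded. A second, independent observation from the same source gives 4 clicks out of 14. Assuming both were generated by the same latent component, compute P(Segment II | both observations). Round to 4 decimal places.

By Bayes' theorem, P(k | x) = π_k f_k(x) / Σ_j π_j f_j(x).
Since both observations come from the same component, the likelihood for component k is f_k(x₁)·f_k(x₂).
  f_I = [1.60472e-09] × [0.0710232] = 1.13973e-10
  f_II = [0.000419253] × [0.165193] = 6.92576e-05
  f_III = [0.0141195] × [0.0311896] = 0.000440381
Unnormalised posteriors:
  π_I·f_I = 0.34 × 1.13973e-10 = 3.87507e-11
  π_II·f_II = 0.32 × 6.92576e-05 = 2.21624e-05
  π_III·f_III = 0.34 × 0.000440381 = 0.00014973
Evidence: 3.87507e-11 + 2.21624e-05 + 0.00014973 = 0.000171892
So the posterior for Segment II is 2.21624e-05 / 0.000171892 ≈ 0.1289.

0.1289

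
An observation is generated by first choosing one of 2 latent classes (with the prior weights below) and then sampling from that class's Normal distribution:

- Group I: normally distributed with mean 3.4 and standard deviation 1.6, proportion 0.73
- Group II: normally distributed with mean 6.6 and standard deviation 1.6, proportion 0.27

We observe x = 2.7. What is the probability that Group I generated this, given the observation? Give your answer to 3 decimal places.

0.980

Apply Bayes' rule: the posterior for each component is proportional to its prior times its likelihood at x.
Evaluate each component's likelihood at the observed value:
  L_I = (1/(1.6·√(2π)))·exp(−(2.7−3.4)²/(2·1.6²)) = 0.249339·exp(-0.09570) = 0.226583
  L_II = (1/(1.6·√(2π)))·exp(−(2.7−6.6)²/(2·1.6²)) = 0.249339·exp(-2.97070) = 0.0127829
Weight by the priors:
  w_I·L_I = 0.73 × 0.226583 = 0.165405
  w_II·L_II = 0.27 × 0.0127829 = 0.00345139
Normaliser: 0.165405 + 0.00345139 = 0.168857
P(Group I | the observation) ≈ 0.980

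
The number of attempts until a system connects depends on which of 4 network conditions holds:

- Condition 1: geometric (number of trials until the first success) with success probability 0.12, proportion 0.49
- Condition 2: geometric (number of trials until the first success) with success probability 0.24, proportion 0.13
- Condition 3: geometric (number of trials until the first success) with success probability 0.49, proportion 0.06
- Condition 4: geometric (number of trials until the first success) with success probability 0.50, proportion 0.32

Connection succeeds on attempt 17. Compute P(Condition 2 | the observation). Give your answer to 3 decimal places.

0.048

P(component k | x) = π_k·f_k(x) / marginal(x), where marginal(x) = Σ_j π_j·f_j(x).
Evaluate each component's likelihood at the observed value:
  L_1 = 0.0155204
  L_2 = 0.00297323
  L_3 = 1.02641e-05
  L_4 = 7.62939e-06
Multiply by the mixture weights:
  π_1·L_1 = 0.49 × 0.0155204 = 0.00760502
  π_2·L_2 = 0.13 × 0.00297323 = 0.00038652
  π_3·L_3 = 0.06 × 1.02641e-05 = 6.15843e-07
  π_4·L_4 = 0.32 × 7.62939e-06 = 2.44141e-06
Marginal: 0.00760502 + 0.00038652 + 6.15843e-07 + 2.44141e-06 = 0.00799459
Responsibility of Condition 2: 0.00038652 / 0.00799459 ≈ 0.048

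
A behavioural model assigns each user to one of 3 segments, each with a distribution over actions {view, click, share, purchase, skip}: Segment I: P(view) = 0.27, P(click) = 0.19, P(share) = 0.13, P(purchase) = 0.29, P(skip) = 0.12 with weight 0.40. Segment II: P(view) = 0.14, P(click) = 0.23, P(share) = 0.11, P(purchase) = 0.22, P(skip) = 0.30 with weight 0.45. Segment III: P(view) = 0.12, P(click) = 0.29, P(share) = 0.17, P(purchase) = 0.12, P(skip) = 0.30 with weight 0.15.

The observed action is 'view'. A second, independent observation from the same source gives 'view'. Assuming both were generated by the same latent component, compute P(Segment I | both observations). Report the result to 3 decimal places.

P(component k | x) = π_k·f_k(x) / marginal(x), where marginal(x) = Σ_j π_j·f_j(x).
Since both observations come from the same component, the likelihood for component k is f_k(x₁)·f_k(x₂).
  f_I = [P(view | comp) = 0.27] × [0.27] = 0.0729
  f_II = [P(view | comp) = 0.14] × [0.14] = 0.0196
  f_III = [P(view | comp) = 0.12] × [0.12] = 0.0144
Multiply by the mixture weights:
  π_I·f_I = 0.40 × 0.0729 = 0.02916
  π_II·f_II = 0.45 × 0.0196 = 0.00882
  π_III·f_III = 0.15 × 0.0144 = 0.00216
Denominator: 0.02916 + 0.00882 + 0.00216 = 0.04014
P(Segment I | x₁, x₂) ≈ 0.726

0.726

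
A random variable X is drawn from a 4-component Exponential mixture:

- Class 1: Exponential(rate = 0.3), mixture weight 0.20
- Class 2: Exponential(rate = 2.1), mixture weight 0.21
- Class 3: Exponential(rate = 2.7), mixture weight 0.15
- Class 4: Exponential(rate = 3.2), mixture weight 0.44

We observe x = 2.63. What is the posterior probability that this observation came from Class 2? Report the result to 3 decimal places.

0.059

By Bayes' theorem, P(k | x) = π_k f_k(x) / Σ_j π_j f_j(x).
Evaluate each component's likelihood at the observed value:
  f_1 = 0.3·e^(−0.3·2.63) = 0.3·e^(−0.7890) = 0.13629
  f_2 = 2.1·e^(−2.1·2.63) = 2.1·e^(−5.5230) = 0.00838708
  f_3 = 2.7·e^(−2.7·2.63) = 2.7·e^(−7.1010) = 0.00222556
  f_4 = 3.2·e^(−3.2·2.63) = 3.2·e^(−8.4160) = 0.000708154
Prior × likelihood for each component:
  π_1·f_1 = 0.20 × 0.13629 = 0.0272579
  π_2·f_2 = 0.21 × 0.00838708 = 0.00176129
  π_3·f_3 = 0.15 × 0.00222556 = 0.000333833
  π_4·f_4 = 0.44 × 0.000708154 = 0.000311588
Normaliser: 0.0272579 + 0.00176129 + 0.000333833 + 0.000311588 = 0.0296646
So the posterior for Class 2 is 0.00176129 / 0.0296646 ≈ 0.059.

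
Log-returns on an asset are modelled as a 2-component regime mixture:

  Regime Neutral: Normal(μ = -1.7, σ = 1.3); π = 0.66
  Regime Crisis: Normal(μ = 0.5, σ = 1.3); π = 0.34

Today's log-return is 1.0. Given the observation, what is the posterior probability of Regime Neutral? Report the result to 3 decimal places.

P(component k | x) = P(Z=k)·f_k(x) / marginal(x), where marginal(x) = Σ_j P(Z=j)·f_j(x).
Component likelihoods at x = 1.0:
  p_Neutral = 0.0355041
  p_Crisis = 0.285
Prior × likelihood for each component:
  P(Z=Neutral)·p_Neutral = 0.66 × 0.0355041 = 0.0234327
  P(Z=Crisis)·p_Crisis = 0.34 × 0.285 = 0.0968999
Marginal: 0.0234327 + 0.0968999 = 0.120333
P(Regime Neutral | data) = 0.0234327 / 0.120333 ≈ 0.195

0.195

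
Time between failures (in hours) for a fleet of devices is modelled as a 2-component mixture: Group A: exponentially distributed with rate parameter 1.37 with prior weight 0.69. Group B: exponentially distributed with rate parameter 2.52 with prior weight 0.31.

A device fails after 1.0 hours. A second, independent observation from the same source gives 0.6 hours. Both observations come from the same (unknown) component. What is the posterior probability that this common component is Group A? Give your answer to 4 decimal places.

Apply Bayes' rule: the posterior for each component is proportional to its prior times its likelihood at x.
Since both observations come from the same component, the likelihood for component k is f_k(x₁)·f_k(x₂).
  L_A = [0.348127] × [0.602186] = 0.209637
  L_B = [0.202758] × [0.555581] = 0.112649
Unnormalised posteriors:
  π_A·L_A = 0.69 × 0.209637 = 0.144649
  π_B·L_B = 0.31 × 0.112649 = 0.0349211
Sum: 0.144649 + 0.0349211 = 0.17957
P(Group A | x₁, x₂) = 0.144649 / 0.17957 ≈ 0.8055

0.8055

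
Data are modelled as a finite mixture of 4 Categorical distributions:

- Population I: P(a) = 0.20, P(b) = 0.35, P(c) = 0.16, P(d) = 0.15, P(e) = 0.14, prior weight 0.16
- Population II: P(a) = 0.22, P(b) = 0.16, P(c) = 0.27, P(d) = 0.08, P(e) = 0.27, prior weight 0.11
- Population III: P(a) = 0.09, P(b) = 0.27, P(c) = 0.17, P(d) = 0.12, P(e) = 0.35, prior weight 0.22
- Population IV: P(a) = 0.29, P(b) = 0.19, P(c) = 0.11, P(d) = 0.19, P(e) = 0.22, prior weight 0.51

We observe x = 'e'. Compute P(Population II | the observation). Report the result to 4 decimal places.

The responsibility of component k is π_k f_k(x) divided by Σ_j π_j f_j(x).
Component likelihoods at x = 'e':
  f_I = P(e | comp) = 0.14
  f_II = P(e | comp) = 0.27
  f_III = P(e | comp) = 0.35
  f_IV = P(e | comp) = 0.22
Prior × likelihood for each component:
  π_I·f_I = 0.16 × 0.14 = 0.0224
  π_II·f_II = 0.11 × 0.27 = 0.0297
  π_III·f_III = 0.22 × 0.35 = 0.077
  π_IV·f_IV = 0.51 × 0.22 = 0.1122
Normaliser: 0.0224 + 0.0297 + 0.077 + 0.1122 = 0.2413
So the posterior for Population II is 0.0297 / 0.2413 ≈ 0.1231.

0.1231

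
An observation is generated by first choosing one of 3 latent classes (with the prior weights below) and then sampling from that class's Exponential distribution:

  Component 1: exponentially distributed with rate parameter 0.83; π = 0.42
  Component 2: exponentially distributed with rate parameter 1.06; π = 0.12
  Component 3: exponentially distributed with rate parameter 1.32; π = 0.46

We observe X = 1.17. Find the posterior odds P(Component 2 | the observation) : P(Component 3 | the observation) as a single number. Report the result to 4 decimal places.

0.2840

The posterior odds equal the prior odds times the likelihood ratio: (π_i/π_j)·(f_i(x)/f_j(x)).
Component likelihoods at x = 1.17:
  f_1 = 0.314293
  f_2 = 0.306686
  f_3 = 0.281741
Odds = (0.12/0.46) × (0.306686/0.281741) = 0.26087 × 1.08854 ≈ 0.2840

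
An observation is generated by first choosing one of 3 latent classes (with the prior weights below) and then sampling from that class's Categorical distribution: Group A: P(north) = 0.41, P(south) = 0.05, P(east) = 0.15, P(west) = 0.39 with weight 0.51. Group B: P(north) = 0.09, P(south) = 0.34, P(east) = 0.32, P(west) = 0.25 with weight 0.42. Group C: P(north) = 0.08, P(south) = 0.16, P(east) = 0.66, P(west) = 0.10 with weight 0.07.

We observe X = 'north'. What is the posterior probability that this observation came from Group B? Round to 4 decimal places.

The responsibility of component k is P(Z=k) f_k(x) divided by Σ_j P(Z=j) f_j(x).
Categorical probabilities:
  f_A = P(north | comp) = 0.41
  f_B = P(north | comp) = 0.09
  f_C = P(north | comp) = 0.08
Prior × likelihood for each component:
  P(Z=A)·f_A = 0.51 × 0.41 = 0.2091
  P(Z=B)·f_B = 0.42 × 0.09 = 0.0378
  P(Z=C)·f_C = 0.07 × 0.08 = 0.0056
Sum: 0.2091 + 0.0378 + 0.0056 = 0.2525
P(Group B | data) ≈ 0.1497

0.1497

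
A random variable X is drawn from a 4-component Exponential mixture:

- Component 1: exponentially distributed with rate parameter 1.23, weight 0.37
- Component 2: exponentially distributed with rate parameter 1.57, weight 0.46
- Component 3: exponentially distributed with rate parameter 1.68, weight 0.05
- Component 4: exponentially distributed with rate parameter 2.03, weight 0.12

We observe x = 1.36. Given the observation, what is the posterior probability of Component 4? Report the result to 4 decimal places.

0.0791

Posterior ∝ prior × likelihood, so P(k | x) ∝ P(Z=k) f_k(x); normalise over all components.
Exponential densities:
  f_1 = 1.23·e^(−1.23·1.36) = 1.23·e^(−1.6728) = 0.230896
  f_2 = 1.57·e^(−1.57·1.36) = 1.57·e^(−2.1352) = 0.185607
  f_3 = 1.68·e^(−1.68·1.36) = 1.68·e^(−2.2848) = 0.171015
  f_4 = 2.03·e^(−2.03·1.36) = 2.03·e^(−2.7608) = 0.12838
Multiply by the mixture weights:
  P(Z=1)·f_1 = 0.37 × 0.230896 = 0.0854317
  P(Z=2)·f_2 = 0.46 × 0.185607 = 0.0853792
  P(Z=3)·f_3 = 0.05 × 0.171015 = 0.00855073
  P(Z=4)·f_4 = 0.12 × 0.12838 = 0.0154055
Denominator: 0.0854317 + 0.0853792 + 0.00855073 + 0.0154055 = 0.194767
Responsibility of Component 4: 0.0154055 / 0.194767 ≈ 0.0791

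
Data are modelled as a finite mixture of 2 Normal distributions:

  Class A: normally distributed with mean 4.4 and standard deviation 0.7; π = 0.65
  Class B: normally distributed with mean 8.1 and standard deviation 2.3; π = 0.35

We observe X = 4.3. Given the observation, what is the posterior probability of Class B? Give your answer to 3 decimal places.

0.041

By Bayes' theorem, P(k | x) = π_k f_k(x) / Σ_j π_j f_j(x).
Component likelihoods at x = 4.3:
  L_A = 0.564132
  L_B = 0.0443037
Multiply by the mixture weights:
  π_A·L_A = 0.65 × 0.564132 = 0.366686
  π_B·L_B = 0.35 × 0.0443037 = 0.0155063
Normaliser: 0.366686 + 0.0155063 = 0.382192
P(Class B | x) ≈ 0.041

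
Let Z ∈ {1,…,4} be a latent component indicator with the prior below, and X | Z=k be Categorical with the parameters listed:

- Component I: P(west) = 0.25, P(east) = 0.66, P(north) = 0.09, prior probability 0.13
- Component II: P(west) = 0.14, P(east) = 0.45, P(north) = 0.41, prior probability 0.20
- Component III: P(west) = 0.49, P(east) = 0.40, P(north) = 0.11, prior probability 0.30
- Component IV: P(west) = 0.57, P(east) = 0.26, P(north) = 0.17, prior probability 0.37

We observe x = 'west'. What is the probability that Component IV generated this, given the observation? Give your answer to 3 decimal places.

Apply Bayes' rule: the posterior for each component is proportional to its prior times its likelihood at x.
Categorical probabilities:
  p_I = P(west | comp) = 0.25
  p_II = P(west | comp) = 0.14
  p_III = P(west | comp) = 0.49
  p_IV = P(west | comp) = 0.57
Multiply by the mixture weights:
  π_I·p_I = 0.13 × 0.25 = 0.0325
  π_II·p_II = 0.20 × 0.14 = 0.028
  π_III·p_III = 0.30 × 0.49 = 0.147
  π_IV·p_IV = 0.37 × 0.57 = 0.2109
Sum: 0.0325 + 0.028 + 0.147 + 0.2109 = 0.4184
P(Component IV | data) = 0.2109 / 0.4184 ≈ 0.504

0.504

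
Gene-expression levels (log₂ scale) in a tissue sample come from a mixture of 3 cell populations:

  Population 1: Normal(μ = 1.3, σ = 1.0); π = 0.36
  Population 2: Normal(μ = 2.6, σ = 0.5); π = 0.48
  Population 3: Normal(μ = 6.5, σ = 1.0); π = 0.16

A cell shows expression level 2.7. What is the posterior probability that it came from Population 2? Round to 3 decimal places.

Posterior ∝ prior × likelihood, so P(k | x) ∝ P(Z=k) f_k(x); normalise over all components.
Component likelihoods at x = 2.7:
  f_1 = 0.149727
  f_2 = 0.782085
  f_3 = 0.000291947
Unnormalised posteriors:
  P(Z=1)·f_1 = 0.36 × 0.149727 = 0.0539019
  P(Z=2)·f_2 = 0.48 × 0.782085 = 0.375401
  P(Z=3)·f_3 = 0.16 × 0.000291947 = 4.67115e-05
Normaliser: 0.0539019 + 0.375401 + 4.67115e-05 = 0.42935
P(Population 2 | x) = 0.375401 / 0.42935 ≈ 0.874

0.874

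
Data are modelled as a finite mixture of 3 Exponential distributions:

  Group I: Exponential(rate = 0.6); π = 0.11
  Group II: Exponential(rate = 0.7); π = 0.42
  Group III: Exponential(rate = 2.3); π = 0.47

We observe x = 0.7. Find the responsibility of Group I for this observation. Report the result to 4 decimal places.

Apply Bayes' rule: the posterior for each component is proportional to its prior times its likelihood at x.
Evaluate each component's likelihood at the observed value:
  f_I = 0.6·e^(−0.6·0.7) = 0.6·e^(−0.4200) = 0.394228
  f_II = 0.7·e^(−0.7·0.7) = 0.7·e^(−0.4900) = 0.428838
  f_III = 2.3·e^(−2.3·0.7) = 2.3·e^(−1.6100) = 0.459742
Unnormalised posteriors:
  π_I·f_I = 0.11 × 0.394228 = 0.0433651
  π_II·f_II = 0.42 × 0.428838 = 0.180112
  π_III·f_III = 0.47 × 0.459742 = 0.216079
Denominator: 0.0433651 + 0.180112 + 0.216079 = 0.439556
P(Group I | the observation) = 0.0433651 / 0.439556 ≈ 0.0987

0.0987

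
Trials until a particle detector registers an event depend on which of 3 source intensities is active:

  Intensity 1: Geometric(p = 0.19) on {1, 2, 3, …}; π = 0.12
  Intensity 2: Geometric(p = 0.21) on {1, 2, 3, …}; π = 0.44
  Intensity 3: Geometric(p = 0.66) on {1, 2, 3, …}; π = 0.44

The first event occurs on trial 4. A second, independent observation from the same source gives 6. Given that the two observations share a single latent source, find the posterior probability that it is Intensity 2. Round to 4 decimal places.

0.7786

P(component k | x) = w_k·f_k(x) / marginal(x), where marginal(x) = Σ_j w_j·f_j(x).
Since both observations come from the same component, the likelihood for component k is f_k(x₁)·f_k(x₂).
  p_1 = [0.19·(1−0.19)^3 = 0.19·0.531441 = 0.100974] × [0.0662489] = 0.0066894
  p_2 = [0.21·(1−0.21)^3 = 0.21·0.493039 = 0.103538] × [0.0646182] = 0.00669045
  p_3 = [0.66·(1−0.66)^3 = 0.66·0.039304 = 0.0259406] × [0.00299874] = 7.77892e-05
Unnormalised posteriors:
  w_1·p_1 = 0.12 × 0.0066894 = 0.000802728
  w_2·p_2 = 0.44 × 0.00669045 = 0.0029438
  w_3·p_3 = 0.44 × 7.77892e-05 = 3.42272e-05
Denominator: 0.000802728 + 0.0029438 + 3.42272e-05 = 0.00378075
So the posterior for Intensity 2 is 0.0029438 / 0.00378075 ≈ 0.7786.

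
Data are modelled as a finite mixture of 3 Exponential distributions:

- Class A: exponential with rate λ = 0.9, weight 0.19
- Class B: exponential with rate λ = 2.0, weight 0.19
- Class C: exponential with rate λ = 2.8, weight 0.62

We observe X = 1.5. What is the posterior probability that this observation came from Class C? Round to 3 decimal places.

0.292

Apply Bayes' rule: the posterior for each component is proportional to its prior times its likelihood at x.
Exponential densities:
  p_A = 0.9·e^(−0.9·1.5) = 0.9·e^(−1.3500) = 0.233316
  p_B = 2.0·e^(−2.0·1.5) = 2.0·e^(−3.0000) = 0.0995741
  p_C = 2.8·e^(−2.8·1.5) = 2.8·e^(−4.2000) = 0.0419876
Unnormalised posteriors:
  w_A·p_A = 0.19 × 0.233316 = 0.0443301
  w_B·p_B = 0.19 × 0.0995741 = 0.0189191
  w_C·p_C = 0.62 × 0.0419876 = 0.0260323
Marginal: 0.0443301 + 0.0189191 + 0.0260323 = 0.0892815
P(Class C | x) = 0.0260323 / 0.0892815 ≈ 0.292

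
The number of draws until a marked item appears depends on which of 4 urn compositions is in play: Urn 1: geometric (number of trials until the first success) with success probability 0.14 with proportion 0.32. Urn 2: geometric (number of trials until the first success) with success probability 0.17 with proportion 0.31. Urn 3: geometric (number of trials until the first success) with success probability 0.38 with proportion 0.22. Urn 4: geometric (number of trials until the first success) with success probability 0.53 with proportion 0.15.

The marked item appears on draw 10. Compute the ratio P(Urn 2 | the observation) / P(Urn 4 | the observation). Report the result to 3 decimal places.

Since P(k|x) ∝ π_k f_k(x), the posterior odds are π_i f_i(x) / (π_j f_j(x)).
Evaluate each component's likelihood at the observed value:
  f_1 = 0.14·(1−0.14)^9 = 0.14·0.257327 = 0.0360258
  f_2 = 0.17·(1−0.17)^9 = 0.17·0.18694 = 0.0317798
  f_3 = 0.38·(1−0.38)^9 = 0.38·0.0135371 = 0.00514409
  f_4 = 0.53·(1−0.53)^9 = 0.53·0.00111913 = 0.000593139
0.00985175 / 8.89709e-05 ≈ 110.730

110.730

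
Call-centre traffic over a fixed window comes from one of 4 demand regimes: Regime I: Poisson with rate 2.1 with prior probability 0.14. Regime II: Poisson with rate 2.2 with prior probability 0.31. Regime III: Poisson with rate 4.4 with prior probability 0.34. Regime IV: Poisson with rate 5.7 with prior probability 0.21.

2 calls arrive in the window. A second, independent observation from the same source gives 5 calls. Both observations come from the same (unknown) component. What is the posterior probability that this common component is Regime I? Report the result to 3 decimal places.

Apply Bayes' rule: the posterior for each component is proportional to its prior times its likelihood at x.
Since both observations come from the same component, the likelihood for component k is f_k(x₁)·f_k(x₂).
  L_I = [0.270016] × [0.041677] = 0.0112535
  L_II = [0.268144] × [0.0475866] = 0.01276
  L_III = [0.118845] × [0.168728] = 0.0200524
  L_IV = [0.0543552] × [0.16777] = 0.00911918
Multiply by the mixture weights:
  w_I·L_I = 0.14 × 0.0112535 = 0.00157549
  w_II·L_II = 0.31 × 0.01276 = 0.00395561
  w_III·L_III = 0.34 × 0.0200524 = 0.00681781
  w_IV·L_IV = 0.21 × 0.00911918 = 0.00191503
Sum: 0.00157549 + 0.00395561 + 0.00681781 + 0.00191503 = 0.0142639
So the posterior for Regime I is 0.00157549 / 0.0142639 ≈ 0.110.

0.110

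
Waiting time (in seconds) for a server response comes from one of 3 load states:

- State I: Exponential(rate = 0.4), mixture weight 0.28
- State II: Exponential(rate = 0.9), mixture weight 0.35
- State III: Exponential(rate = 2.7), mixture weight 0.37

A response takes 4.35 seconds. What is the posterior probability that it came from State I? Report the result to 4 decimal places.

0.7576

P(component k | x) = w_k·f_k(x) / marginal(x), where marginal(x) = Σ_j w_j·f_j(x).
Exponential densities:
  p_I = 0.4·e^(−0.4·4.35) = 0.4·e^(−1.7400) = 0.0702082
  p_II = 0.9·e^(−0.9·4.35) = 0.9·e^(−3.9150) = 0.0179465
  p_III = 2.7·e^(−2.7·4.35) = 2.7·e^(−11.7450) = 2.14079e-05
Unnormalised posteriors:
  w_I·p_I = 0.28 × 0.0702082 = 0.0196583
  w_II·p_II = 0.35 × 0.0179465 = 0.00628127
  w_III·p_III = 0.37 × 2.14079e-05 = 7.92094e-06
Sum: 0.0196583 + 0.00628127 + 7.92094e-06 = 0.0259475
Responsibility of State I: 0.0196583 / 0.0259475 ≈ 0.7576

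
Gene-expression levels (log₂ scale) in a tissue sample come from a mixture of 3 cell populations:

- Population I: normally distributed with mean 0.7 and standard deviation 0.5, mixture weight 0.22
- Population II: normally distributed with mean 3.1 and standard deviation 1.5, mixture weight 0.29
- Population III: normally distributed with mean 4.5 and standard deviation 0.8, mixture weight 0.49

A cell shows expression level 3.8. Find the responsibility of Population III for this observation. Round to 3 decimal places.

0.707

Posterior ∝ prior × likelihood, so P(k | x) ∝ P(Z=k) f_k(x); normalise over all components.
Component likelihoods at x = 3.8:
  f_I = 3.58757e-09
  f_II = 0.238522
  f_III = 0.340069
Weight by the priors:
  P(Z=I)·f_I = 0.22 × 3.58757e-09 = 7.89265e-10
  P(Z=II)·f_II = 0.29 × 0.238522 = 0.0691715
  P(Z=III)·f_III = 0.49 × 0.340069 = 0.166634
Denominator: 7.89265e-10 + 0.0691715 + 0.166634 = 0.235805
So the posterior for Population III is 0.166634 / 0.235805 ≈ 0.707.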